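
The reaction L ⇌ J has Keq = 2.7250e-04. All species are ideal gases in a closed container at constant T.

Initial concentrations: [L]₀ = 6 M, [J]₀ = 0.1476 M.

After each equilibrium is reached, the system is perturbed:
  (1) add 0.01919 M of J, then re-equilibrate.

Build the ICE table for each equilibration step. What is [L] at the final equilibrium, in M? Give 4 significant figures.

Q₀ = 0.0246 vs Keq = 2.7250e-04 ⇒ Q>K, reverse
Step 1:
                  L         J
  I               6    0.1476
  C          0.1459   -0.1459
  E           6.146  0.001675
  solve Keq expr → x = -0.1459; check Q = 2.7250e-04
Then add 0.01919 M of J.
Step 2:
                  L         J
  I           6.146   0.02086
  C         0.01918  -0.01918
  E           6.165   0.00168
  solve Keq expr → x = -0.01918; check Q = 2.7250e-04

[L]_eq = 6.165 M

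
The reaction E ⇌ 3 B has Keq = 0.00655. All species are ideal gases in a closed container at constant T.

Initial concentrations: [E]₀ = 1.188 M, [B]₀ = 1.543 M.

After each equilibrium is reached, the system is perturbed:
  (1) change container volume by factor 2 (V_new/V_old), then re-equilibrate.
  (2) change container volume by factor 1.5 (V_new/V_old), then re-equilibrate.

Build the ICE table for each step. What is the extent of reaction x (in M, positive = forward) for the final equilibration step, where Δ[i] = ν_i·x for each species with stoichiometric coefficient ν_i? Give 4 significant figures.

Q₀ = 3.092 vs Keq = 0.00655 ⇒ Q>K, reverse
Step 1:
                   E          B
  init         1.188      1.543
  Δ            0.441     -1.323
  eq           1.629     0.2201
  solve Keq expr → x = -0.441; check Q = 0.00655
Then change container volume by factor 2 (V_new/V_old).
Step 2:
                   E          B
  init        0.8145     0.1101
  Δ         -0.02105    0.06314
  eq          0.7934     0.1732
  solve Keq expr → x = 0.02105; check Q = 0.00655
Then change container volume by factor 1.5 (V_new/V_old).
Step 3:
                   E          B
  init         0.529     0.1155
  Δ         -0.01158    0.03473
  eq          0.5174     0.1502
  solve Keq expr → x = 0.01158; check Q = 0.00655

x = 0.01158 M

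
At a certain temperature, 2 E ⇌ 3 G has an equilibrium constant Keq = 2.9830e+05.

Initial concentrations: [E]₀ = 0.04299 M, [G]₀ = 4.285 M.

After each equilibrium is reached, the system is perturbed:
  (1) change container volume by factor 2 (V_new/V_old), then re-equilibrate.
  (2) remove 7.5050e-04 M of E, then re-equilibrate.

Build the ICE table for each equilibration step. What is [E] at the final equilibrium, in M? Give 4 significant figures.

Q₀ = 4.2571e+04 vs Keq = 2.9830e+05 ⇒ Q<K, forward
Step 1:
                    E           G
  Initial     0.04299       4.285
  Change     -0.02652     0.03978
  Equil       0.01647       4.325
  solve Keq expr → x = 0.01326; check Q = 2.9830e+05
Then change container volume by factor 2 (V_new/V_old).
Step 2:
                    E           G
  Initial    0.008234       2.162
  Change    -0.002397    0.003596
  Equil      0.005837       2.166
  solve Keq expr → x = 0.001199; check Q = 2.9830e+05
Then remove 7.5050e-04 M of E.
Step 3:
                    E           G
  Initial    0.005086       2.166
  Change   7.4598e-04   -0.001119
  Equil      0.005832       2.165
  solve Keq expr → x = -3.7299e-04; check Q = 2.9830e+05

[E]_eq = 0.005832 M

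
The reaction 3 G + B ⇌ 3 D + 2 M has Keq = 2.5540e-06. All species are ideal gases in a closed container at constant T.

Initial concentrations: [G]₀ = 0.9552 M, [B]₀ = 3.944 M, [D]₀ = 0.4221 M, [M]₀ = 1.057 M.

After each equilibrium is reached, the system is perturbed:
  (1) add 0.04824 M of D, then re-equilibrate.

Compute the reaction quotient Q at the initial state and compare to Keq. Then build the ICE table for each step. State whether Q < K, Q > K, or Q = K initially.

Q₀ = 0.02444 vs Keq = 2.5540e-06 ⇒ Q>K, reverse
Step 1:
                  G         B         D         M
  Initial    0.9552     3.944    0.4221     1.057
  Change      0.388    0.1293    -0.388   -0.2587
  Equil       1.343     4.073   0.03407    0.7983
  solve Keq expr → x = -0.1293; check Q = 2.5540e-06
Then add 0.04824 M of D.
Step 2:
                  G         B         D         M
  Initial     1.343     4.073   0.08231    0.7983
  Change    0.04609   0.01536  -0.04609  -0.03073
  Equil       1.389     4.089   0.03622    0.7676
  solve Keq expr → x = -0.01536; check Q = 2.5540e-06

Q₀ = 0.02444; Q > K (proceeds reverse)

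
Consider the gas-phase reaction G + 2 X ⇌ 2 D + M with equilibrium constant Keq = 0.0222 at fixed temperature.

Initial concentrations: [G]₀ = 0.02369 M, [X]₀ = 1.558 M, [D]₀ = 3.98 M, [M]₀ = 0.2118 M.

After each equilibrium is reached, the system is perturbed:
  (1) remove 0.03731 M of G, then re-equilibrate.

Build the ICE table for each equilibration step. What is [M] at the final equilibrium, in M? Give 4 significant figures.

[M]_eq = 0.001351 M

Q₀ = 58.34 vs Keq = 0.0222 ⇒ Q>K, reverse
Step 1:
                  G         X         D         M
  Initial   0.02369     1.558      3.98    0.2118
  Change     0.2102    0.4204   -0.4204   -0.2102
  Equil      0.2339     1.978      3.56  0.001604
  solve Keq expr → x = -0.2102; check Q = 0.0222
Then remove 0.03731 M of G.
Step 2:
                  G         X         D         M
  Initial    0.1966     1.978      3.56  0.001604
  Change  2.5305e-04 5.0610e-04 -5.0610e-04 -2.5305e-04
  Equil      0.1968     1.979     3.559  0.001351
  solve Keq expr → x = -2.5305e-04; check Q = 0.0222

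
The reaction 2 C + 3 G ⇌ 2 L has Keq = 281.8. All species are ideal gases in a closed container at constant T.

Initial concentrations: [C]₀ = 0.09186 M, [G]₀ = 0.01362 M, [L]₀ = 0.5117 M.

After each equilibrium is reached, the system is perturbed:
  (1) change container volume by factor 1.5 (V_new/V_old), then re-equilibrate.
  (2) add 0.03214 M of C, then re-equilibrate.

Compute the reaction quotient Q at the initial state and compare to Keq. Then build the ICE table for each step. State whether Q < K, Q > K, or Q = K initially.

Q₀ = 1.2281e+07; Q > K (proceeds reverse)

Q₀ = 1.2281e+07 vs Keq = 281.8 ⇒ Q>K, reverse
Step 1:
                  C         G         L
  I         0.09186   0.01362    0.5117
  C          0.1341    0.2012   -0.1341
  E           0.226    0.2148    0.3776
  solve Keq expr → x = -0.06705; check Q = 281.8
Then change container volume by factor 1.5 (V_new/V_old).
Step 2:
                  C         G         L
  I          0.1506    0.1432    0.2517
  C         0.02505   0.03758  -0.02505
  E          0.1757    0.1808    0.2267
  solve Keq expr → x = -0.01253; check Q = 281.8
Then add 0.03214 M of C.
Step 3:
                  C         G         L
  I          0.2078    0.1808    0.2267
  C       -0.007602   -0.0114  0.007602
  E          0.2002    0.1694    0.2343
  solve Keq expr → x = 0.003801; check Q = 281.8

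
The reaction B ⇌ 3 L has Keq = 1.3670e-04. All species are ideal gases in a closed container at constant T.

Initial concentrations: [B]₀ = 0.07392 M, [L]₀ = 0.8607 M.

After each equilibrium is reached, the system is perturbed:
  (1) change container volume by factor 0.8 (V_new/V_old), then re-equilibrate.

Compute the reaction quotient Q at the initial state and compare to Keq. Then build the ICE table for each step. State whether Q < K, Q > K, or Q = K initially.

Q₀ = 8.626; Q > K (proceeds reverse)

Q₀ = 8.626 vs Keq = 1.3670e-04 ⇒ Q>K, reverse
Step 1:
                  B         L
  I         0.07392    0.8607
  C          0.2748   -0.8244
  E          0.3487   0.03626
  solve Keq expr → x = -0.2748; check Q = 1.3670e-04
Then change container volume by factor 0.8 (V_new/V_old).
Step 2:
                  B         L
  I          0.4359   0.04532
  C        0.002068 -0.006203
  E           0.438   0.03912
  solve Keq expr → x = -0.002068; check Q = 1.3670e-04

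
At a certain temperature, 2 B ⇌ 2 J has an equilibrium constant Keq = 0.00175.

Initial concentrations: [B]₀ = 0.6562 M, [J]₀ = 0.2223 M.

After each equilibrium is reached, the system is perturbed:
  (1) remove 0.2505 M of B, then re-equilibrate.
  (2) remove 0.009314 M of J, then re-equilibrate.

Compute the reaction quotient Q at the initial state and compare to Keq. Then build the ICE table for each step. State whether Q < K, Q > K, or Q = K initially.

Q₀ = 0.1148 vs Keq = 0.00175 ⇒ Q>K, reverse
Step 1:
                   B          J
  init        0.6562     0.2223
  Δ            0.187     -0.187
  eq          0.8432    0.03527
  solve Keq expr → x = -0.09351; check Q = 0.00175
Then remove 0.2505 M of B.
Step 2:
                   B          J
  init        0.5927    0.03527
  Δ          0.01006   -0.01006
  eq          0.6028    0.02522
  solve Keq expr → x = -0.005029; check Q = 0.00175
Then remove 0.009314 M of J.
Step 3:
                   B          J
  init        0.6028     0.0159
  Δ         -0.00894    0.00894
  eq          0.5938    0.02484
  solve Keq expr → x = 0.00447; check Q = 0.00175

Q₀ = 0.1148; Q > K (proceeds reverse)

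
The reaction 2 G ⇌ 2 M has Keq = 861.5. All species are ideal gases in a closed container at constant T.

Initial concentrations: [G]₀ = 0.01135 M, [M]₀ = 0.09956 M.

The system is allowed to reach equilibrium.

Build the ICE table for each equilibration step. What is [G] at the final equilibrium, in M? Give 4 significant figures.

Q₀ = 76.94 vs Keq = 861.5 ⇒ Q<K, forward
Step 1:
                    G           M
  init        0.01135     0.09956
  Δ         -0.007696    0.007696
  eq         0.003654      0.1073
  solve Keq expr → x = 0.003848; check Q = 861.5

[G]_eq = 0.003654 M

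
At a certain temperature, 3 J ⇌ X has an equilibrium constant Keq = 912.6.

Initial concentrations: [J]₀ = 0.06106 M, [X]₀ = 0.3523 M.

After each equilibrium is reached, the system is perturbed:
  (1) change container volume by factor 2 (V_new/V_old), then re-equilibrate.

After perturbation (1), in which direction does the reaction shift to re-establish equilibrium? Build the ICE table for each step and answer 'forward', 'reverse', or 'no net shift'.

Direction: reverse

Q₀ = 1548 vs Keq = 912.6 ⇒ Q>K, reverse
Step 1:
                   J          X
  Initial    0.06106     0.3523
  Change     0.01149   -0.00383
  Equil      0.07255     0.3485
  solve Keq expr → x = -0.00383; check Q = 912.6
Then change container volume by factor 2 (V_new/V_old).
Step 2:
                   J          X
  Initial    0.03627     0.1742
  Change     0.02054  -0.006848
  Equil      0.05682     0.1674
  solve Keq expr → x = -0.006848; check Q = 912.6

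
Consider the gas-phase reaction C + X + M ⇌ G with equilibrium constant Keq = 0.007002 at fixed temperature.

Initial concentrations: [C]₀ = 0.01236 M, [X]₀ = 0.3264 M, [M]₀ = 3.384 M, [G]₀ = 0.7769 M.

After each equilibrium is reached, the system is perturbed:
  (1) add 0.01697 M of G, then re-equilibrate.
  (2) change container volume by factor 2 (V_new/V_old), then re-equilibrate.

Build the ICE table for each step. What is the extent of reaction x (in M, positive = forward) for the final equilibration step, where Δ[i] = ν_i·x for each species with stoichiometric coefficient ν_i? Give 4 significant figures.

x = -0.009192 M

Q₀ = 56.91 vs Keq = 0.007002 ⇒ Q>K, reverse
Step 1:
                   C          X          M          G
  init       0.01236     0.3264      3.384     0.7769
  Δ            0.753      0.753      0.753     -0.753
  eq          0.7653      1.079      4.137    0.02393
  solve Keq expr → x = -0.753; check Q = 0.007002
Then add 0.01697 M of G.
Step 2:
                   C          X          M          G
  init        0.7653      1.079      4.137     0.0409
  Δ          0.01601    0.01601    0.01601   -0.01601
  eq          0.7813      1.095      4.153    0.02489
  solve Keq expr → x = -0.01601; check Q = 0.007002
Then change container volume by factor 2 (V_new/V_old).
Step 3:
                   C          X          M          G
  init        0.3907     0.5477      2.076    0.01244
  Δ         0.009192   0.009192   0.009192  -0.009192
  eq          0.3999     0.5569      2.086   0.003252
  solve Keq expr → x = -0.009192; check Q = 0.007002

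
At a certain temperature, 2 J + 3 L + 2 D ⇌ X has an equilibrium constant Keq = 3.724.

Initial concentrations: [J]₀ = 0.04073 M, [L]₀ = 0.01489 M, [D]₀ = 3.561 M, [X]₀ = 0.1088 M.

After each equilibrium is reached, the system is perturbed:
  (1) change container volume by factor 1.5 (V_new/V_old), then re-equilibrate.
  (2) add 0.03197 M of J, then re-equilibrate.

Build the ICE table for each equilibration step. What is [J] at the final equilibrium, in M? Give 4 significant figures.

Q₀ = 1.5667e+06 vs Keq = 3.724 ⇒ Q>K, reverse
Step 1:
                  J         L         D         X
  init      0.04073   0.01489     3.561    0.1088
  Δ          0.1561    0.2341    0.1561  -0.07804
  eq         0.1968     0.249     3.717   0.03076
  solve Keq expr → x = -0.07804; check Q = 3.724
Then change container volume by factor 1.5 (V_new/V_old).
Step 2:
                  J         L         D         X
  init       0.1312     0.166     2.478   0.02051
  Δ          0.0297   0.04455    0.0297  -0.01485
  eq         0.1609    0.2105     2.508  0.005659
  solve Keq expr → x = -0.01485; check Q = 3.724
Then add 0.03197 M of J.
Step 3:
                  J         L         D         X
  init       0.1929    0.2105     2.508  0.005659
  Δ       -0.003281 -0.004922 -0.003281  0.001641
  eq         0.1896    0.2056     2.504    0.0073
  solve Keq expr → x = 0.001641; check Q = 3.724

[J]_eq = 0.1896 M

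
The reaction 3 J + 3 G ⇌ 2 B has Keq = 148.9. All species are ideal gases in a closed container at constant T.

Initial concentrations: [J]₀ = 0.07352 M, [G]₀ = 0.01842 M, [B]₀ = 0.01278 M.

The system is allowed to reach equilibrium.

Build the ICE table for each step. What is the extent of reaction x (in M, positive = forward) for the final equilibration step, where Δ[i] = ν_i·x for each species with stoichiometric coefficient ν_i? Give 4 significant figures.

x = -0.005344 M

Q₀ = 6.5762e+04 vs Keq = 148.9 ⇒ Q>K, reverse
Step 1:
                  J         G         B
  init      0.07352   0.01842   0.01278
  Δ         0.01603   0.01603  -0.01069
  eq        0.08955   0.03445  0.002091
  solve Keq expr → x = -0.005344; check Q = 148.9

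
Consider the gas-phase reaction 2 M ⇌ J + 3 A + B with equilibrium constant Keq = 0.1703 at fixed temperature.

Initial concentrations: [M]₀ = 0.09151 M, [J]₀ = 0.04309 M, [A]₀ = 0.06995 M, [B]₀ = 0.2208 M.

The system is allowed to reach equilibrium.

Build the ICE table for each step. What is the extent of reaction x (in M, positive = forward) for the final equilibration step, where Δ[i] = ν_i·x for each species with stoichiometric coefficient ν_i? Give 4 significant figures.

Q₀ = 3.8887e-04 vs Keq = 0.1703 ⇒ Q<K, forward
Step 1:
                  M         J         A         B
  Initial   0.09151   0.04309   0.06995    0.2208
  Change    -0.0675   0.03375    0.1013   0.03375
  Equil     0.02401   0.07684    0.1712    0.2546
  solve Keq expr → x = 0.03375; check Q = 0.1703

x = 0.03375 M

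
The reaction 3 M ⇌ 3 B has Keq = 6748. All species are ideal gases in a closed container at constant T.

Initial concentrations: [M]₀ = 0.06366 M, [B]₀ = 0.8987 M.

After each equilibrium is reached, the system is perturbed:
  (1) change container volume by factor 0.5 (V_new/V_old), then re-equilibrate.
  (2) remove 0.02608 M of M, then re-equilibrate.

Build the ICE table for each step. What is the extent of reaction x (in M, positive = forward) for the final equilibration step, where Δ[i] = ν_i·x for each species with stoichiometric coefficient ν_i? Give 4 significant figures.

x = -0.008256 M

Q₀ = 2813 vs Keq = 6748 ⇒ Q<K, forward
Step 1:
                    M           B
  init        0.06366      0.8987
  Δ          -0.01529     0.01529
  eq          0.04837       0.914
  solve Keq expr → x = 0.005098; check Q = 6748
Then change container volume by factor 0.5 (V_new/V_old).
Step 2:
                    M           B
  init        0.09673       1.828
  Δ                 0           0
  eq          0.09673       1.828
  solve Keq expr → x = 0; check Q = 6748
Then remove 0.02608 M of M.
Step 3:
                    M           B
  init        0.07065       1.828
  Δ           0.02477    -0.02477
  eq          0.09542       1.803
  solve Keq expr → x = -0.008256; check Q = 6748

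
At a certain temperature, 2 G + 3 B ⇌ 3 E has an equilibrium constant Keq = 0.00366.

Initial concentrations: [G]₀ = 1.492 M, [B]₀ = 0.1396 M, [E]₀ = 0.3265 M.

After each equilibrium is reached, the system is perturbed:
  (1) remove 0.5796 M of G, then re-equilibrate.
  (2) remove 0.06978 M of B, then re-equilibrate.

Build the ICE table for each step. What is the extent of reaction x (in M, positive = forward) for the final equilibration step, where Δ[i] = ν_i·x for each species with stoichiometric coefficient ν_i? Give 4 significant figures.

x = -0.003196 M

Q₀ = 5.747 vs Keq = 0.00366 ⇒ Q>K, reverse
Step 1:
                   G          B          E
  Initial      1.492     0.1396     0.3265
  Change      0.1626     0.2438    -0.2438
  Equil        1.655     0.3834    0.08266
  solve Keq expr → x = -0.08128; check Q = 0.00366
Then remove 0.5796 M of G.
Step 2:
                   G          B          E
  Initial      1.075     0.3834    0.08266
  Change     0.01159    0.01738   -0.01738
  Equil        1.087     0.4008    0.06528
  solve Keq expr → x = -0.005793; check Q = 0.00366
Then remove 0.06978 M of B.
Step 3:
                   G          B          E
  Initial      1.087      0.331    0.06528
  Change    0.006391   0.009587  -0.009587
  Equil        1.093     0.3406     0.0557
  solve Keq expr → x = -0.003196; check Q = 0.00366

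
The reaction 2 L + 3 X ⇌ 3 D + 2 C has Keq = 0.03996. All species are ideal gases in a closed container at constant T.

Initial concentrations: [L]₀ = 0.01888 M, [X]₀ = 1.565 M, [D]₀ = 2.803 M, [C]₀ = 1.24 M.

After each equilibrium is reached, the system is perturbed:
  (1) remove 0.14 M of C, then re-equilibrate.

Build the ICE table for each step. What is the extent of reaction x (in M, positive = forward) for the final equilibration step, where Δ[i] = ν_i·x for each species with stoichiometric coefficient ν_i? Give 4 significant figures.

Q₀ = 2.4784e+04 vs Keq = 0.03996 ⇒ Q>K, reverse
Step 1:
                   L          X          D          C
  init       0.01888      1.565      2.803       1.24
  Δ           0.8296      1.244     -1.244    -0.8296
  eq          0.8485      2.809      1.559     0.4104
  solve Keq expr → x = -0.4148; check Q = 0.03996
Then remove 0.14 M of C.
Step 2:
                   L          X          D          C
  init        0.8485      2.809      1.559     0.2704
  Δ         -0.06161   -0.09241    0.09241    0.06161
  eq          0.7868      2.717      1.651      0.332
  solve Keq expr → x = 0.0308; check Q = 0.03996

x = 0.0308 M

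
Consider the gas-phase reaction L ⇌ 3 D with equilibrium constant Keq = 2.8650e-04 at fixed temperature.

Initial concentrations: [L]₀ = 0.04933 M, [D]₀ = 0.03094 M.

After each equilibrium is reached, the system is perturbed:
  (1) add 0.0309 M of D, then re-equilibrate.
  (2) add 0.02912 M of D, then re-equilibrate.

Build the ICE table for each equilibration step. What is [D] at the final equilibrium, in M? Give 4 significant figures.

[D]_eq = 0.02724 M

Q₀ = 6.0041e-04 vs Keq = 2.8650e-04 ⇒ Q>K, reverse
Step 1:
                   L          D
  Initial    0.04933    0.03094
  Change    0.002139  -0.006418
  Equil      0.05147    0.02452
  solve Keq expr → x = -0.002139; check Q = 2.8650e-04
Then add 0.0309 M of D.
Step 2:
                   L          D
  Initial    0.05147    0.05542
  Change    0.009811   -0.02943
  Equil      0.06128    0.02599
  solve Keq expr → x = -0.009811; check Q = 2.8650e-04
Then add 0.02912 M of D.
Step 3:
                   L          D
  Initial    0.06128    0.05511
  Change    0.009289   -0.02787
  Equil      0.07057    0.02724
  solve Keq expr → x = -0.009289; check Q = 2.8650e-04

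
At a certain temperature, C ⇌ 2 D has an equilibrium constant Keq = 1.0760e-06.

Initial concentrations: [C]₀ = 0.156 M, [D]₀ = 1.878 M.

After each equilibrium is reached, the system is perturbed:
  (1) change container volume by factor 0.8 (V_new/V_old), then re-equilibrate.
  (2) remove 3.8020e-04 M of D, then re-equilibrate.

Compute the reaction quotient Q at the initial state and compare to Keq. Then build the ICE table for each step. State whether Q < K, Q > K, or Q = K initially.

Q₀ = 22.61; Q > K (proceeds reverse)

Q₀ = 22.61 vs Keq = 1.0760e-06 ⇒ Q>K, reverse
Step 1:
                    C           D
  init          0.156       1.878
  Δ            0.9385      -1.877
  eq            1.094    0.001085
  solve Keq expr → x = -0.9385; check Q = 1.0760e-06
Then change container volume by factor 0.8 (V_new/V_old).
Step 2:
                    C           D
  init          1.368    0.001356
  Δ        7.1588e-05 -1.4318e-04
  eq            1.368    0.001213
  solve Keq expr → x = -7.1588e-05; check Q = 1.0760e-06
Then remove 3.8020e-04 M of D.
Step 3:
                    C           D
  init          1.368  8.3311e-04
  Δ       -1.9006e-04  3.8012e-04
  eq            1.368    0.001213
  solve Keq expr → x = 1.9006e-04; check Q = 1.0760e-06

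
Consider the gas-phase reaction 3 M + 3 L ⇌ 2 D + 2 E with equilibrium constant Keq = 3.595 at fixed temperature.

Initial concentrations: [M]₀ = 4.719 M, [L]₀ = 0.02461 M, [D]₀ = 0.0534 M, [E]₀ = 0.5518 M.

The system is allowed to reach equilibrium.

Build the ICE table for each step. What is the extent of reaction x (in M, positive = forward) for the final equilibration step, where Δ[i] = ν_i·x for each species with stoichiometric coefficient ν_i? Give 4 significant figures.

x = 0.00339 M

Q₀ = 0.5543 vs Keq = 3.595 ⇒ Q<K, forward
Step 1:
                    M           L           D           E
  Initial       4.719     0.02461      0.0534      0.5518
  Change     -0.01017    -0.01017     0.00678     0.00678
  Equil         4.709     0.01444     0.06018      0.5586
  solve Keq expr → x = 0.00339; check Q = 3.595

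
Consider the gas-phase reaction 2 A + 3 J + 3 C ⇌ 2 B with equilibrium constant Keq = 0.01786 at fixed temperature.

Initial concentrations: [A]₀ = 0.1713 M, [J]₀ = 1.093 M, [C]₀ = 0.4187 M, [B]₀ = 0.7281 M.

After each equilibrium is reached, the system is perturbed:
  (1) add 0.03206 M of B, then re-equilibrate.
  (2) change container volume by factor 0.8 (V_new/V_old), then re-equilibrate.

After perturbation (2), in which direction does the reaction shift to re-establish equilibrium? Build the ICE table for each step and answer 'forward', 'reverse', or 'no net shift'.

Q₀ = 188.5 vs Keq = 0.01786 ⇒ Q>K, reverse
Step 1:
                  A         J         C         B
  init       0.1713     1.093    0.4187    0.7281
  Δ          0.4755    0.7132    0.7132   -0.4755
  eq         0.6468     1.806     1.132    0.2526
  solve Keq expr → x = -0.2377; check Q = 0.01786
Then add 0.03206 M of B.
Step 2:
                  A         J         C         B
  init       0.6468     1.806     1.132    0.2847
  Δ         0.01432   0.02148   0.02148  -0.01432
  eq         0.6611     1.828     1.153    0.2704
  solve Keq expr → x = -0.007162; check Q = 0.01786
Then change container volume by factor 0.8 (V_new/V_old).
Step 3:
                  A         J         C         B
  init       0.8263     2.285     1.442     0.338
  Δ         -0.1023   -0.1534   -0.1534    0.1023
  eq         0.7241     2.131     1.288    0.4402
  solve Keq expr → x = 0.05113; check Q = 0.01786

Direction: forward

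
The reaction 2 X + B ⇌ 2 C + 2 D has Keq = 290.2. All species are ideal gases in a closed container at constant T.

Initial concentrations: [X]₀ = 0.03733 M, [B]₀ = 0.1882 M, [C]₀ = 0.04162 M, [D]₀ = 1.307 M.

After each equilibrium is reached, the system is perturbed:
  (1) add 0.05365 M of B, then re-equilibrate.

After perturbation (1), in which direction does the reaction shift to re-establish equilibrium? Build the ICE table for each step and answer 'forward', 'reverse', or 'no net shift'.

Direction: forward

Q₀ = 11.28 vs Keq = 290.2 ⇒ Q<K, forward
Step 1:
                   X          B          C          D
  init       0.03733     0.1882    0.04162      1.307
  Δ         -0.02492   -0.01246    0.02492    0.02492
  eq         0.01241     0.1757    0.06654      1.332
  solve Keq expr → x = 0.01246; check Q = 290.2
Then add 0.05365 M of B.
Step 2:
                   X          B          C          D
  init       0.01241     0.2294    0.06654      1.332
  Δ        -0.001308 -6.5380e-04   0.001308   0.001308
  eq          0.0111     0.2287    0.06785      1.333
  solve Keq expr → x = 6.5380e-04; check Q = 290.2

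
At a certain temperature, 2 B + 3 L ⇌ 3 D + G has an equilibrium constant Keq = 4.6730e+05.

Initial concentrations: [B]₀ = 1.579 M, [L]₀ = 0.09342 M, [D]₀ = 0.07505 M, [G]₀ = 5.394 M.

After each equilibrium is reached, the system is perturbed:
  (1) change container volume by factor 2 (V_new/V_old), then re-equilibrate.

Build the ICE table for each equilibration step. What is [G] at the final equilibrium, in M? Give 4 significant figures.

Q₀ = 1.122 vs Keq = 4.6730e+05 ⇒ Q<K, forward
Step 1:
                    B           L           D           G
  I             1.579     0.09342     0.07505       5.394
  C          -0.06039    -0.09058     0.09058     0.03019
  E             1.519    0.002839      0.1656       5.424
  solve Keq expr → x = 0.03019; check Q = 4.6730e+05
Then change container volume by factor 2 (V_new/V_old).
Step 2:
                    B           L           D           G
  I            0.7593    0.001419     0.08282       2.712
  C        2.4047e-04  3.6070e-04 -3.6070e-04 -1.2023e-04
  E            0.7595     0.00178     0.08246       2.712
  solve Keq expr → x = -1.2023e-04; check Q = 4.6730e+05

[G]_eq = 2.712 M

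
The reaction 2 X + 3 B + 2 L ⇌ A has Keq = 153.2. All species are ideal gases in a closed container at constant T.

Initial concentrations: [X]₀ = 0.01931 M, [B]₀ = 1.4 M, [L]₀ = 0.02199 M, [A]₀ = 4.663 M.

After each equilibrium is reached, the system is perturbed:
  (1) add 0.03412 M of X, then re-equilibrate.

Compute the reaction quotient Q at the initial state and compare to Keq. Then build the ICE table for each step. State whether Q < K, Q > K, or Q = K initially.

Q₀ = 9.4247e+06; Q > K (proceeds reverse)

Q₀ = 9.4247e+06 vs Keq = 153.2 ⇒ Q>K, reverse
Step 1:
                  X         B         L         A
  I         0.01931       1.4   0.02199     4.663
  C          0.2493    0.3739    0.2493   -0.1246
  E          0.2686     1.774    0.2713     4.538
  solve Keq expr → x = -0.1246; check Q = 153.2
Then add 0.03412 M of X.
Step 2:
                  X         B         L         A
  I          0.3027     1.774    0.2713     4.538
  C        -0.01407  -0.02111  -0.01407  0.007035
  E          0.2886     1.753    0.2572     4.545
  solve Keq expr → x = 0.007035; check Q = 153.2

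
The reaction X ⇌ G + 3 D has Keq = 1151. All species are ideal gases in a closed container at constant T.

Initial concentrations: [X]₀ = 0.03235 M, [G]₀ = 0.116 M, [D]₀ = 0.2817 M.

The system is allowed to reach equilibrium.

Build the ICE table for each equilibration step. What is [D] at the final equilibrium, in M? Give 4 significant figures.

[D]_eq = 0.3787 M

Q₀ = 0.08016 vs Keq = 1151 ⇒ Q<K, forward
Step 1:
                  X         G         D
  I         0.03235     0.116    0.2817
  C        -0.03234   0.03234   0.09703
  E       7.0013e-06    0.1483    0.3787
  solve Keq expr → x = 0.03234; check Q = 1151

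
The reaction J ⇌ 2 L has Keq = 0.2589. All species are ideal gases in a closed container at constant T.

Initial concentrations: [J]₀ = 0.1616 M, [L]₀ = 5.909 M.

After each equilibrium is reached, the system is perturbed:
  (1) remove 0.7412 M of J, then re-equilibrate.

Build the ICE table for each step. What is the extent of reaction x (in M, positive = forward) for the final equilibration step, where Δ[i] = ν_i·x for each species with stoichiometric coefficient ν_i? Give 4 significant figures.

x = -0.05686 M

Q₀ = 216.1 vs Keq = 0.2589 ⇒ Q>K, reverse
Step 1:
                  J         L
  init       0.1616     5.909
  Δ           2.537    -5.073
  eq          2.698    0.8358
  solve Keq expr → x = -2.537; check Q = 0.2589
Then remove 0.7412 M of J.
Step 2:
                  J         L
  init        1.957    0.8358
  Δ         0.05686   -0.1137
  eq          2.014    0.7221
  solve Keq expr → x = -0.05686; check Q = 0.2589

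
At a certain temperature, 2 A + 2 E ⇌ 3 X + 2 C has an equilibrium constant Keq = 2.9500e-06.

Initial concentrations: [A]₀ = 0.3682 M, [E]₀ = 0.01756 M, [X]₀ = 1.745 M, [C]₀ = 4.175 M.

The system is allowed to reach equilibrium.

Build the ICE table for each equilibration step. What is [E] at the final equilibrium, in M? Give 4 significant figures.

[E]_eq = 1.174 M

Q₀ = 2.2156e+06 vs Keq = 2.9500e-06 ⇒ Q>K, reverse
Step 1:
                   A          E          X          C
  I           0.3682    0.01756      1.745      4.175
  C            1.157      1.157     -1.735     -1.157
  E            1.525      1.174    0.01012      3.018
  solve Keq expr → x = -0.5783; check Q = 2.9500e-06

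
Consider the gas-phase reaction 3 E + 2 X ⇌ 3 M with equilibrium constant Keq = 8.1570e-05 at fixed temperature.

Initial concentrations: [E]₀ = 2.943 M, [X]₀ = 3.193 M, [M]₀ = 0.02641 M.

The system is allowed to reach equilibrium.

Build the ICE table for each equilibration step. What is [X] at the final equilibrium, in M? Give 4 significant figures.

[X]_eq = 3.045 M

Q₀ = 7.0882e-08 vs Keq = 8.1570e-05 ⇒ Q<K, forward
Step 1:
                  E         X         M
  Initial     2.943     3.193   0.02641
  Change    -0.2216   -0.1477    0.2216
  Equil       2.721     3.045     0.248
  solve Keq expr → x = 0.07385; check Q = 8.1570e-05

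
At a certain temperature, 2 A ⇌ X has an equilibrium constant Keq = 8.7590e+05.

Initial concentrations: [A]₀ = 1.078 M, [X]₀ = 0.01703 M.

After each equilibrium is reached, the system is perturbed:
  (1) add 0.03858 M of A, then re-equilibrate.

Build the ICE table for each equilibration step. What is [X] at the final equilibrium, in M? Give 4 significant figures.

Q₀ = 0.01465 vs Keq = 8.7590e+05 ⇒ Q<K, forward
Step 1:
                    A           X
  init          1.078     0.01703
  Δ            -1.077      0.5386
  eq       7.9646e-04      0.5556
  solve Keq expr → x = 0.5386; check Q = 8.7590e+05
Then add 0.03858 M of A.
Step 2:
                    A           X
  init        0.03938      0.5556
  Δ          -0.03857     0.01928
  eq       8.1017e-04      0.5749
  solve Keq expr → x = 0.01928; check Q = 8.7590e+05

[X]_eq = 0.5749 M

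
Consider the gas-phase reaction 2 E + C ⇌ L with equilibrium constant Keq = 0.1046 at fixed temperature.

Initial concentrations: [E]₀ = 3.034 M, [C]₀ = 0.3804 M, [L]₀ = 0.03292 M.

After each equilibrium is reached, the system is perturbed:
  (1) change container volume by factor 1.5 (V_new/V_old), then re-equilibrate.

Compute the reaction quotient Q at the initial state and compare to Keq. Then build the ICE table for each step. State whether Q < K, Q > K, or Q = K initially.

Q₀ = 0.009401; Q < K (proceeds forward)

Q₀ = 0.009401 vs Keq = 0.1046 ⇒ Q<K, forward
Step 1:
                    E           C           L
  init          3.034      0.3804     0.03292
  Δ           -0.2973     -0.1486      0.1486
  eq            2.737      0.2318      0.1816
  solve Keq expr → x = 0.1486; check Q = 0.1046
Then change container volume by factor 1.5 (V_new/V_old).
Step 2:
                    E           C           L
  init          1.824      0.1545       0.121
  Δ           0.08942     0.04471    -0.04471
  eq            1.914      0.1992     0.07633
  solve Keq expr → x = -0.04471; check Q = 0.1046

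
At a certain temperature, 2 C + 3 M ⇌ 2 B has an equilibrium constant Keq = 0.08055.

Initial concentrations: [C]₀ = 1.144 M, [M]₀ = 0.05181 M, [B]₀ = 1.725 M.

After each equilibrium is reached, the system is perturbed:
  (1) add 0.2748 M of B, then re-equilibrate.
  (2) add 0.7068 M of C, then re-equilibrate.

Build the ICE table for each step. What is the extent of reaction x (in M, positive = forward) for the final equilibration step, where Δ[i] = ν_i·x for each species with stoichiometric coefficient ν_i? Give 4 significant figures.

x = 0.05049 M

Q₀ = 1.6349e+04 vs Keq = 0.08055 ⇒ Q>K, reverse
Step 1:
                   C          M          B
  init         1.144    0.05181      1.725
  Δ           0.8535       1.28    -0.8535
  eq           1.997      1.332     0.8715
  solve Keq expr → x = -0.4267; check Q = 0.08055
Then add 0.2748 M of B.
Step 2:
                   C          M          B
  init         1.997      1.332      1.146
  Δ          0.09116     0.1367   -0.09116
  eq           2.089      1.469      1.055
  solve Keq expr → x = -0.04558; check Q = 0.08055
Then add 0.7068 M of C.
Step 3:
                   C          M          B
  init         2.795      1.469      1.055
  Δ           -0.101    -0.1515      0.101
  eq           2.694      1.317      1.156
  solve Keq expr → x = 0.05049; check Q = 0.08055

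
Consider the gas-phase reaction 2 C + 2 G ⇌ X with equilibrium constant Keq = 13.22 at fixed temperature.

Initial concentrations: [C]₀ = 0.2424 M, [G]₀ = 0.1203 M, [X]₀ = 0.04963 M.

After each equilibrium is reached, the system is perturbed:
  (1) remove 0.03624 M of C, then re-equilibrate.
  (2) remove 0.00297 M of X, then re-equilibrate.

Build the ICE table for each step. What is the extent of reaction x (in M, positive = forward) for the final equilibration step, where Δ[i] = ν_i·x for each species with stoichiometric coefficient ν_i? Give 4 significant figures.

x = 0.001519 M

Q₀ = 58.36 vs Keq = 13.22 ⇒ Q>K, reverse
Step 1:
                   C          G          X
  I           0.2424     0.1203    0.04963
  C          0.04244    0.04244   -0.02122
  E           0.2848     0.1627    0.02841
  solve Keq expr → x = -0.02122; check Q = 13.22
Then remove 0.03624 M of C.
Step 2:
                   C          G          X
  I           0.2486     0.1627    0.02841
  C         0.007023   0.007023  -0.003512
  E           0.2556     0.1698     0.0249
  solve Keq expr → x = -0.003512; check Q = 13.22
Then remove 0.00297 M of X.
Step 3:
                   C          G          X
  I           0.2556     0.1698    0.02193
  C        -0.003039  -0.003039   0.001519
  E           0.2526     0.1667    0.02345
  solve Keq expr → x = 0.001519; check Q = 13.22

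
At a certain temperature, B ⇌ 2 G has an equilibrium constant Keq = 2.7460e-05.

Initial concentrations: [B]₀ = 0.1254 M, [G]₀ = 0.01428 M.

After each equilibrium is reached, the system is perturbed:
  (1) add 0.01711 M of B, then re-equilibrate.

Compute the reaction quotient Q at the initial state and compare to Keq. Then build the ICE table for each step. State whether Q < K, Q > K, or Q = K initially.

Q₀ = 0.001626; Q > K (proceeds reverse)

Q₀ = 0.001626 vs Keq = 2.7460e-05 ⇒ Q>K, reverse
Step 1:
                  B         G
  I          0.1254   0.01428
  C         0.00619  -0.01238
  E          0.1316  0.001901
  solve Keq expr → x = -0.00619; check Q = 2.7460e-05
Then add 0.01711 M of B.
Step 2:
                  B         G
  I          0.1487  0.001901
  C       -5.9701e-05 1.1940e-04
  E          0.1486   0.00202
  solve Keq expr → x = 5.9701e-05; check Q = 2.7460e-05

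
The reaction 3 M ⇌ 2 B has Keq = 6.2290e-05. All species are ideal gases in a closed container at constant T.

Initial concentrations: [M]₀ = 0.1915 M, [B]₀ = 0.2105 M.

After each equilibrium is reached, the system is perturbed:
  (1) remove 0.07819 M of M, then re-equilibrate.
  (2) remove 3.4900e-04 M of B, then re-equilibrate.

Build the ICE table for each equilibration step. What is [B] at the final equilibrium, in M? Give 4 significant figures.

[B]_eq = 0.002189 M

Q₀ = 6.31 vs Keq = 6.2290e-05 ⇒ Q>K, reverse
Step 1:
                   M          B
  I           0.1915     0.2105
  C           0.3115    -0.2077
  E            0.503   0.002816
  solve Keq expr → x = -0.1038; check Q = 6.2290e-05
Then remove 0.07819 M of M.
Step 2:
                   M          B
  I           0.4248   0.002816
  C       9.3463e-04 -6.2309e-04
  E           0.4258   0.002193
  solve Keq expr → x = -3.1154e-04; check Q = 6.2290e-05
Then remove 3.4900e-04 M of B.
Step 3:
                   M          B
  I           0.4258   0.001844
  C       -5.1751e-04 3.4500e-04
  E           0.4253   0.002189
  solve Keq expr → x = 1.7250e-04; check Q = 6.2290e-05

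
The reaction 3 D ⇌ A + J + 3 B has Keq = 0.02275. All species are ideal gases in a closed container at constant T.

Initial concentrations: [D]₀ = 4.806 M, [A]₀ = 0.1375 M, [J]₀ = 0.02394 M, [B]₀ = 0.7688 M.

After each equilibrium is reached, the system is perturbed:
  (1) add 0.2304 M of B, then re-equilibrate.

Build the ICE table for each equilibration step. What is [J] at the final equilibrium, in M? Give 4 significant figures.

Q₀ = 1.3475e-05 vs Keq = 0.02275 ⇒ Q<K, forward
Step 1:
                   D          A          J          B
  Initial      4.806     0.1375    0.02394     0.7688
  Change      -1.074     0.3579     0.3579      1.074
  Equil        3.732     0.4954     0.3818      1.842
  solve Keq expr → x = 0.3579; check Q = 0.02275
Then add 0.2304 M of B.
Step 2:
                   D          A          J          B
  Initial      3.732     0.4954     0.3818      2.073
  Change     0.09114   -0.03038   -0.03038   -0.09114
  Equil        3.824      0.465     0.3514      1.982
  solve Keq expr → x = -0.03038; check Q = 0.02275

[J]_eq = 0.3514 M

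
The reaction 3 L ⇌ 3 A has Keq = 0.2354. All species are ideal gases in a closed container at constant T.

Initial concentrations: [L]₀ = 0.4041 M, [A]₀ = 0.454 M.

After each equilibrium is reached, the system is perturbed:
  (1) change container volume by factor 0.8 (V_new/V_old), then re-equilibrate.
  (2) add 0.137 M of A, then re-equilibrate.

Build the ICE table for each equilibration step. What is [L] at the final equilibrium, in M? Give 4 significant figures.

[L]_eq = 0.7479 M

Q₀ = 1.418 vs Keq = 0.2354 ⇒ Q>K, reverse
Step 1:
                    L           A
  init         0.4041       0.454
  Δ            0.1264     -0.1264
  eq           0.5305      0.3276
  solve Keq expr → x = -0.04214; check Q = 0.2354
Then change container volume by factor 0.8 (V_new/V_old).
Step 2:
                    L           A
  init         0.6632      0.4095
  Δ                 0           0
  eq           0.6632      0.4095
  solve Keq expr → x = 0; check Q = 0.2354
Then add 0.137 M of A.
Step 3:
                    L           A
  init         0.6632      0.5465
  Δ            0.0847     -0.0847
  eq           0.7479      0.4618
  solve Keq expr → x = -0.02823; check Q = 0.2354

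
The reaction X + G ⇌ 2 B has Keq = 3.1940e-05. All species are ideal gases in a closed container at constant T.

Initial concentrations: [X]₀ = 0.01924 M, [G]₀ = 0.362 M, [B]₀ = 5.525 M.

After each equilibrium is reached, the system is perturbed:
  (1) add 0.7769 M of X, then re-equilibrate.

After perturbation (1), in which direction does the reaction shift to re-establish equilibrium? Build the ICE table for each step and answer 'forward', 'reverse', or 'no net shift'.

Direction: forward

Q₀ = 4383 vs Keq = 3.1940e-05 ⇒ Q>K, reverse
Step 1:
                  X         G         B
  I         0.01924     0.362     5.525
  C           2.754     2.754    -5.508
  E           2.773     3.116   0.01661
  solve Keq expr → x = -2.754; check Q = 3.1940e-05
Then add 0.7769 M of X.
Step 2:
                  X         G         B
  I            3.55     3.116   0.01661
  C       -0.001089 -0.001089  0.002177
  E           3.549     3.115   0.01879
  solve Keq expr → x = 0.001089; check Q = 3.1940e-05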